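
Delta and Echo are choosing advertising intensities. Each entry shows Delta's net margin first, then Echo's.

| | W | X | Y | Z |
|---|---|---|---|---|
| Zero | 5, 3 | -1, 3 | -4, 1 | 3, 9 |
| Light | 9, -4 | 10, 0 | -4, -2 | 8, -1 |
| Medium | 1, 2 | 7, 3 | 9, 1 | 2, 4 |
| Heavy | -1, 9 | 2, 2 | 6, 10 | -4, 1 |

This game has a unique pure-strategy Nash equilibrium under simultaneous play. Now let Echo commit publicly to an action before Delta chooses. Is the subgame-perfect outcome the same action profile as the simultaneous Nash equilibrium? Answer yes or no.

Solve by backward induction (Echo leads).
- W: BR = Light, leader payoff -4.
- X: BR = Light, leader payoff 0.
- Y: BR = Medium, leader payoff 1.
- Z: BR = Light, leader payoff -1.
Maximizing over -4, 0, 1, -1, Echo chooses Y. Subgame-perfect outcome: (Medium, Y) with payoffs (9, 1).
Now find the simultaneous Nash equilibrium.
Delta's best replies: W→Light; X→Light; Y→Medium; Z→Light.
Echo's best replies: Zero→Z; Light→X; Medium→Z; Heavy→Y.
Only (Light, X) has each player best-responding; Nash payoffs (10, 0).
Sequential outcome (Medium, Y) differs from the Nash profile (Light, X).

no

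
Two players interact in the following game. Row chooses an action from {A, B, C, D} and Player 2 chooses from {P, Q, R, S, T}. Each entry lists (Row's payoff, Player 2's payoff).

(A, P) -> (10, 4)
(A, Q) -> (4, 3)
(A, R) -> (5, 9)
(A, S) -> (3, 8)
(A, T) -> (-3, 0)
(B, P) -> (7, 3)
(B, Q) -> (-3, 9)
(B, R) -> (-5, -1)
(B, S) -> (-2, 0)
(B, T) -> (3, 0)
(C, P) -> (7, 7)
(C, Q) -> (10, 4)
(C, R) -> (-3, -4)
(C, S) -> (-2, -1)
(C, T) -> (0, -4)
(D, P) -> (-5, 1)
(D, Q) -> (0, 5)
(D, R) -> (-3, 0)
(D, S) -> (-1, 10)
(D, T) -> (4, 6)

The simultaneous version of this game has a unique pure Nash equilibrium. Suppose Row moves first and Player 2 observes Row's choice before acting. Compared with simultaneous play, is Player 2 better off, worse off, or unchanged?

worse off

Player 2 best-responds to each possible Row move:
- A: Player 2 compares 4, 3, 9, 8, 0 and picks R; Row would get 5.
- B: Player 2 compares 3, 9, -1, 0, 0 and picks Q; Row would get -3.
- C: Player 2 compares 7, 4, -4, -1, -4 and picks P; Row would get 7.
- D: Player 2 compares 1, 5, 0, 10, 6 and picks S; Row would get -1.
Maximizing over 5, -3, 7, -1, Row chooses C. Subgame-perfect outcome: (C, P) with payoffs (7, 7).
Now find the simultaneous Nash equilibrium.
Row's best replies: P→A; Q→C; R→A; S→A; T→D.
Player 2's best replies: A→R; B→Q; C→P; D→S.
The unique mutual best reply is (A, R), giving (5, 9).
Player 2 earns 7 sequentially versus 9 at the Nash outcome: worse off.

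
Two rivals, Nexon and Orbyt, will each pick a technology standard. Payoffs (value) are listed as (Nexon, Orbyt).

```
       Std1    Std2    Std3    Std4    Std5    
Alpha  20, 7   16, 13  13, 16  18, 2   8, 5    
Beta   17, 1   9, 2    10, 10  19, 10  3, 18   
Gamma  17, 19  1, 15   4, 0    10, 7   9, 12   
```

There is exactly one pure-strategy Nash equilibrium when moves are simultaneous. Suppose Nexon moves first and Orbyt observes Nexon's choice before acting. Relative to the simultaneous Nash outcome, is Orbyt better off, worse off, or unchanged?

better off

Solve by backward induction (Nexon leads).
- Alpha: Orbyt compares 7, 13, 16, 2, 5 and picks Std3; Nexon would get 13.
- Beta: Orbyt compares 1, 2, 10, 10, 18 and picks Std5; Nexon would get 3.
- Gamma: Orbyt compares 19, 15, 0, 7, 12 and picks Std1; Nexon would get 17.
Nexon's induced payoffs are 13, 3, 17, so Nexon commits to Gamma. Subgame-perfect outcome: (Gamma, Std1) with payoffs (17, 19).
Under simultaneous play:
Nexon's best replies: Std1→Alpha; Std2→Alpha; Std3→Alpha; Std4→Beta; Std5→Gamma.
Orbyt's best replies: Alpha→Std3; Beta→Std5; Gamma→Std1.
Only (Alpha, Std3) has each player best-responding; Nash payoffs (13, 16).
Orbyt earns 19 sequentially versus 16 at the Nash outcome: better off.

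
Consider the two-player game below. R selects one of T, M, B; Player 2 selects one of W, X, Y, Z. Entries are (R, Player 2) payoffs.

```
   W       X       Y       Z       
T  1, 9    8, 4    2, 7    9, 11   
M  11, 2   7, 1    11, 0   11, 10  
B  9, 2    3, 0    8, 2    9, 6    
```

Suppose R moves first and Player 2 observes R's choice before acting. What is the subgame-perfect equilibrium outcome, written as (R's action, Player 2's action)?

Solve by backward induction (R leads).
- T → Player 2 plays Z (best of 9, 4, 7, 11); R gets 9.
- M → Player 2 plays Z (best of 2, 1, 0, 10); R gets 11.
- B → Player 2 plays Z (best of 2, 0, 2, 6); R gets 9.
Among 9, 11, 9, the best is 11 at M. Subgame-perfect outcome: (M, Z) with payoffs (11, 10).

(M, Z)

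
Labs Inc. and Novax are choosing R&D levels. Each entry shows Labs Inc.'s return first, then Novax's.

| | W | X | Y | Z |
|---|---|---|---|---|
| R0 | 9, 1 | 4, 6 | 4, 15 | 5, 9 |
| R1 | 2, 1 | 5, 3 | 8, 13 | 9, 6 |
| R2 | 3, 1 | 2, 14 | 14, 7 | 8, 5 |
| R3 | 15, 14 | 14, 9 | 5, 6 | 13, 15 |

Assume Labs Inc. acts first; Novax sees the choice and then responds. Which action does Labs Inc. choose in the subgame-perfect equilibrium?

R3

Backward induction with Labs Inc. moving first.
- R0: BR = Y, leader payoff 4.
- R1: BR = Y, leader payoff 8.
- R2: BR = X, leader payoff 2.
- R3: BR = Z, leader payoff 13.
Among 4, 8, 2, 13, the best is 13 at R3. Subgame-perfect outcome: (R3, Z) with payoffs (13, 15).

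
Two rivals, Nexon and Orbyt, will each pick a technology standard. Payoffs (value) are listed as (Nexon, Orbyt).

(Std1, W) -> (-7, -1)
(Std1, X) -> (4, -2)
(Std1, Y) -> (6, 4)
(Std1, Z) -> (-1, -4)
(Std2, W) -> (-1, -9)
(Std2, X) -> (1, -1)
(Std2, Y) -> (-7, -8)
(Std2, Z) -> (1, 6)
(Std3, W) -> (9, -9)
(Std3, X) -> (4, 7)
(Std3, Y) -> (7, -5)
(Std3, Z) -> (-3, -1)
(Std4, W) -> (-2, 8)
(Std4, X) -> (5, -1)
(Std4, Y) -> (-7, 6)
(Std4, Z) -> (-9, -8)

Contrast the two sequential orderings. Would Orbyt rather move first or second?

first

If Nexon leads: Orbyt's best replies are Std1→Y, Std2→Z, Std3→X, Std4→W; Nexon's induced payoffs 6, 1, 4, -2; outcome (Std1, Y), payoffs (6, 4).
If Orbyt leads: Nexon's best replies are W→Std3, X→Std4, Y→Std3, Z→Std2; Orbyt's induced payoffs -9, -1, -5, 6; outcome (Std2, Z), payoffs (1, 6).
Orbyt gets 6 moving first and 4 moving second, so Orbyt prefers to move first.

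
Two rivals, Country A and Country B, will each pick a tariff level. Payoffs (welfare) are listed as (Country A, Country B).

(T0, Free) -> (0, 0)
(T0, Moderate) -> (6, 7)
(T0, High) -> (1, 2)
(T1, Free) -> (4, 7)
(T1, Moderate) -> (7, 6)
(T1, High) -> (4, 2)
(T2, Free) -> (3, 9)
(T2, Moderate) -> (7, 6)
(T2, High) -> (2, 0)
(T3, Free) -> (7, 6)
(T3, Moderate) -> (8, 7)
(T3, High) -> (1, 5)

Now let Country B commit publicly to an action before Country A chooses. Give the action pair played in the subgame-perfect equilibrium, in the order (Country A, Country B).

(T3, Moderate)

Backward induction with Country B moving first.
- Free → Country A plays T3 (best of 0, 4, 3, 7); Country B gets 6.
- Moderate → Country A plays T3 (best of 6, 7, 7, 8); Country B gets 7.
- High → Country A plays T1 (best of 1, 4, 2, 1); Country B gets 2.
Country B's induced payoffs are 6, 7, 2, so Country B commits to Moderate. Subgame-perfect outcome: (T3, Moderate) with payoffs (8, 7).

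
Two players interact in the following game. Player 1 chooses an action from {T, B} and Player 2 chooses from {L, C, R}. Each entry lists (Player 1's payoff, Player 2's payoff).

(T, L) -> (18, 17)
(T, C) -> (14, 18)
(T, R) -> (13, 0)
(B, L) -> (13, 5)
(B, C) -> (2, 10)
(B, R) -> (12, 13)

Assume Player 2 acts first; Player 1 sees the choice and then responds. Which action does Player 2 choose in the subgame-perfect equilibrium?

Player 1 best-responds to each possible Player 2 move:
- L: Player 1 compares 18, 13 and picks T; Player 2 would get 17.
- C: Player 1 compares 14, 2 and picks T; Player 2 would get 18.
- R: Player 1 compares 13, 12 and picks T; Player 2 would get 0.
Among 17, 18, 0, the best is 18 at C. Subgame-perfect outcome: (T, C) with payoffs (14, 18).

C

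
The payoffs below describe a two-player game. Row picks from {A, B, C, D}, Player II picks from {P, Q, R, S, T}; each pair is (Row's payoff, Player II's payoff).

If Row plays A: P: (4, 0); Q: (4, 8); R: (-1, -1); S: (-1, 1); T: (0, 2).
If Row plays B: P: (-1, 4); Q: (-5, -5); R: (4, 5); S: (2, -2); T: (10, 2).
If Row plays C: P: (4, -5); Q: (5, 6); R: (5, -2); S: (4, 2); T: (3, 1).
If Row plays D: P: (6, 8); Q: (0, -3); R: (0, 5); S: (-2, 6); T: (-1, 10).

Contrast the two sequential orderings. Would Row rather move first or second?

If Row leads: Player II's best replies are A→Q, B→R, C→Q, D→T; Row's induced payoffs 4, 4, 5, -1; outcome (C, Q), payoffs (5, 6).
If Player II leads: Row's best replies are P→D, Q→C, R→C, S→C, T→B; Player II's induced payoffs 8, 6, -2, 2, 2; outcome (D, P), payoffs (6, 8).
Row gets 5 moving first and 6 moving second, so Row prefers to move second.

second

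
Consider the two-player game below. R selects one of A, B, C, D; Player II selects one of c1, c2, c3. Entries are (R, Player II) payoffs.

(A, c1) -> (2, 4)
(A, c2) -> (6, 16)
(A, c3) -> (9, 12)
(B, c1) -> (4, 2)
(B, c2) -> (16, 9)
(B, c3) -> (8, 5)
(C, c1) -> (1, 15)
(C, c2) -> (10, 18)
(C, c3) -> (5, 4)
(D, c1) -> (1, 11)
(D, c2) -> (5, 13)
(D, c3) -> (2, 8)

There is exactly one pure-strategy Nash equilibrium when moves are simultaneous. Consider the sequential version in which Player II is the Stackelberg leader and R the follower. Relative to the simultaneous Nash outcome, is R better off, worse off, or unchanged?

worse off

Backward induction with Player II moving first.
- c1 → R plays B (best of 2, 4, 1, 1); Player II gets 2.
- c2 → R plays B (best of 6, 16, 10, 5); Player II gets 9.
- c3 → R plays A (best of 9, 8, 5, 2); Player II gets 12.
Maximizing over 2, 9, 12, Player II chooses c3. Subgame-perfect outcome: (A, c3) with payoffs (9, 12).
Under simultaneous play:
R's best replies: c1→B; c2→B; c3→A.
Player II's best replies: A→c2; B→c2; C→c2; D→c2.
The unique mutual best reply is (B, c2), giving (16, 9).
R earns 9 sequentially versus 16 at the Nash outcome: worse off.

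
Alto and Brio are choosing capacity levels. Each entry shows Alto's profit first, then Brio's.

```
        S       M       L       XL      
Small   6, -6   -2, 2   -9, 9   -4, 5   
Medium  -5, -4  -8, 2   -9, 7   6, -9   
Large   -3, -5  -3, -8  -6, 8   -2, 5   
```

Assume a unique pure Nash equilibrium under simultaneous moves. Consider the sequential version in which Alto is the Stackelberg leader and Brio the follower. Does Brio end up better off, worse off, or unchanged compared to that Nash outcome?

unchanged

Backward induction with Alto moving first.
- Small: Brio compares -6, 2, 9, 5 and picks L; Alto would get -9.
- Medium: Brio compares -4, 2, 7, -9 and picks L; Alto would get -9.
- Large: Brio compares -5, -8, 8, 5 and picks L; Alto would get -6.
Among -9, -9, -6, the best is -6 at Large. Subgame-perfect outcome: (Large, L) with payoffs (-6, 8).
Under simultaneous play:
Alto's best replies: S→Small; M→Small; L→Large; XL→Medium.
Brio's best replies: Small→L; Medium→L; Large→L.
Only (Large, L) has each player best-responding; Nash payoffs (-6, 8).
Brio earns 8 sequentially versus 8 at the Nash outcome: unchanged.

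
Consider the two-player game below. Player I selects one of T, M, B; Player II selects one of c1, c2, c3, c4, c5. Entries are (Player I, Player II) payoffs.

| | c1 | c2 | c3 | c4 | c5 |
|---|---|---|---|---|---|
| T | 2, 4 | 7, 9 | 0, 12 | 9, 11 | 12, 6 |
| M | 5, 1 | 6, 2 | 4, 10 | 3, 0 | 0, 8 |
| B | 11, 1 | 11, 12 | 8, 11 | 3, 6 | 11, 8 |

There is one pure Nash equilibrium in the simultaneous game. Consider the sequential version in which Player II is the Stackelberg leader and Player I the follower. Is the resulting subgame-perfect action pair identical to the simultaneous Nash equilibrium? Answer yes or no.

yes

Backward induction with Player II moving first.
- c1: BR = B, leader payoff 1.
- c2: BR = B, leader payoff 12.
- c3: BR = B, leader payoff 11.
- c4: BR = T, leader payoff 11.
- c5: BR = T, leader payoff 6.
Maximizing over 1, 12, 11, 11, 6, Player II chooses c2. Subgame-perfect outcome: (B, c2) with payoffs (11, 12).
Now find the simultaneous Nash equilibrium.
Player I's best replies: c1→B; c2→B; c3→B; c4→T; c5→T.
Player II's best replies: T→c3; M→c3; B→c2.
Only (B, c2) has each player best-responding; Nash payoffs (11, 12).
Sequential outcome (B, c2) coincides with the Nash profile (B, c2).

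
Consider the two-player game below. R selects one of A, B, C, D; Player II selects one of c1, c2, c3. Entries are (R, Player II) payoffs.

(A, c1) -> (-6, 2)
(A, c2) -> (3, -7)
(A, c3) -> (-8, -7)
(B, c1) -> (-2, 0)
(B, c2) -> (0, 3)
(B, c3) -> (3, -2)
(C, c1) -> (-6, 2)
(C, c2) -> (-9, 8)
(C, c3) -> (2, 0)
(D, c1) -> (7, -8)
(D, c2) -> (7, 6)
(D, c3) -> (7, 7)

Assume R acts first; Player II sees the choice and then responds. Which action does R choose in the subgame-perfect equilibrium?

Solve by backward induction (R leads).
- A: Player II compares 2, -7, -7 and picks c1; R would get -6.
- B: Player II compares 0, 3, -2 and picks c2; R would get 0.
- C: Player II compares 2, 8, 0 and picks c2; R would get -9.
- D: Player II compares -8, 6, 7 and picks c3; R would get 7.
R's induced payoffs are -6, 0, -9, 7, so R commits to D. Subgame-perfect outcome: (D, c3) with payoffs (7, 7).

D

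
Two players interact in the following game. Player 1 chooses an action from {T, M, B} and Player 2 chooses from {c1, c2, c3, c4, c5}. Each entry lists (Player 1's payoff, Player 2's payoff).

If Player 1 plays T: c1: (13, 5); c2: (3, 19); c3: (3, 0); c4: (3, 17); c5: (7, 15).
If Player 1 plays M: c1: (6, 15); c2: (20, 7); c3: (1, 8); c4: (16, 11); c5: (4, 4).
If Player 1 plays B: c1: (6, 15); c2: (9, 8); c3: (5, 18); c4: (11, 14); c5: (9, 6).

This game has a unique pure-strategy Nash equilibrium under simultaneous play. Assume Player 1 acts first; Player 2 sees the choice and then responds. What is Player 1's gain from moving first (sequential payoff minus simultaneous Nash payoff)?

1

Backward induction with Player 1 moving first.
- T: Player 2 compares 5, 19, 0, 17, 15 and picks c2; Player 1 would get 3.
- M: Player 2 compares 15, 7, 8, 11, 4 and picks c1; Player 1 would get 6.
- B: Player 2 compares 15, 8, 18, 14, 6 and picks c3; Player 1 would get 5.
Player 1's induced payoffs are 3, 6, 5, so Player 1 commits to M. Subgame-perfect outcome: (M, c1) with payoffs (6, 15).
For the simultaneous game, intersect best replies.
Player 1's best replies: c1→T; c2→M; c3→B; c4→M; c5→B.
Player 2's best replies: T→c2; M→c1; B→c3.
Only (B, c3) has each player best-responding; Nash payoffs (5, 18).
Player 1's commitment gain: 6 − 5 = 1.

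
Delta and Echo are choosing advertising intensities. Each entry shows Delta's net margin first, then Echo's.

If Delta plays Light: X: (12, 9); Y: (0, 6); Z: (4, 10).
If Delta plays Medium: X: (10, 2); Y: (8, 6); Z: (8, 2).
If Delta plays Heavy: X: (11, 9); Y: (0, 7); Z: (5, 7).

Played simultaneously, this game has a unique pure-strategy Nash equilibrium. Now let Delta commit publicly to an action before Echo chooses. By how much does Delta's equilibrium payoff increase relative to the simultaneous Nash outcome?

Solve by backward induction (Delta leads).
- Light: BR = Z, leader payoff 4.
- Medium: BR = Y, leader payoff 8.
- Heavy: BR = X, leader payoff 11.
Maximizing over 4, 8, 11, Delta chooses Heavy. Subgame-perfect outcome: (Heavy, X) with payoffs (11, 9).
Under simultaneous play:
Delta's best replies: X→Light; Y→Medium; Z→Medium.
Echo's best replies: Light→Z; Medium→Y; Heavy→X.
The unique mutual best reply is (Medium, Y), giving (8, 6).
Delta's commitment gain: 11 − 8 = 3.

3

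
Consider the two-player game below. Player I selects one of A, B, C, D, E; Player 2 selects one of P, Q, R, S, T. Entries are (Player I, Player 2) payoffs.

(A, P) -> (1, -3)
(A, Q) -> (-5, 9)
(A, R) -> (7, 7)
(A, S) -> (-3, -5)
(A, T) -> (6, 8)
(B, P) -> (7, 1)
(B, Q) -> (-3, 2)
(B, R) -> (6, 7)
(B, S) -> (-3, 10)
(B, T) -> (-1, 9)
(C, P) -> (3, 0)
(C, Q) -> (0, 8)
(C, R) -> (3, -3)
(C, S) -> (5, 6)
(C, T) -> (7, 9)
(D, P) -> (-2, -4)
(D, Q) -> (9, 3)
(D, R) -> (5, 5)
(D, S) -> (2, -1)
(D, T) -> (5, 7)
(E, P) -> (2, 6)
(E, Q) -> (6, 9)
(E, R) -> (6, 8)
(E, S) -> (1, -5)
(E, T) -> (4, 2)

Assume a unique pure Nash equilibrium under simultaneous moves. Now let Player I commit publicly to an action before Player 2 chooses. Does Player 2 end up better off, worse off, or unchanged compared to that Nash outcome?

Solve by backward induction (Player I leads).
- A: Player 2 compares -3, 9, 7, -5, 8 and picks Q; Player I would get -5.
- B: Player 2 compares 1, 2, 7, 10, 9 and picks S; Player I would get -3.
- C: Player 2 compares 0, 8, -3, 6, 9 and picks T; Player I would get 7.
- D: Player 2 compares -4, 3, 5, -1, 7 and picks T; Player I would get 5.
- E: Player 2 compares 6, 9, 8, -5, 2 and picks Q; Player I would get 6.
Maximizing over -5, -3, 7, 5, 6, Player I chooses C. Subgame-perfect outcome: (C, T) with payoffs (7, 9).
Now find the simultaneous Nash equilibrium.
Player I's best replies: P→B; Q→D; R→A; S→C; T→C.
Player 2's best replies: A→Q; B→S; C→T; D→T; E→Q.
Only (C, T) has each player best-responding; Nash payoffs (7, 9).
Player 2 earns 9 sequentially versus 9 at the Nash outcome: unchanged.

unchanged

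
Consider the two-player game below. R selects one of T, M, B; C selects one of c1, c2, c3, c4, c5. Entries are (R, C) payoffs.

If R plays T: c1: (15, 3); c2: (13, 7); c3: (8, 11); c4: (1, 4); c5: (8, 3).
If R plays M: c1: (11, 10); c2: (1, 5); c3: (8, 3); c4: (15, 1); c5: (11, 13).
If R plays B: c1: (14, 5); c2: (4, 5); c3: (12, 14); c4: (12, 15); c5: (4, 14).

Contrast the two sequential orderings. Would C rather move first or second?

second

If R leads: C's best replies are T→c3, M→c5, B→c4; R's induced payoffs 8, 11, 12; outcome (B, c4), payoffs (12, 15).
If C leads: R's best replies are c1→T, c2→T, c3→B, c4→M, c5→M; C's induced payoffs 3, 7, 14, 1, 13; outcome (B, c3), payoffs (12, 14).
C gets 14 moving first and 15 moving second, so C prefers to move second.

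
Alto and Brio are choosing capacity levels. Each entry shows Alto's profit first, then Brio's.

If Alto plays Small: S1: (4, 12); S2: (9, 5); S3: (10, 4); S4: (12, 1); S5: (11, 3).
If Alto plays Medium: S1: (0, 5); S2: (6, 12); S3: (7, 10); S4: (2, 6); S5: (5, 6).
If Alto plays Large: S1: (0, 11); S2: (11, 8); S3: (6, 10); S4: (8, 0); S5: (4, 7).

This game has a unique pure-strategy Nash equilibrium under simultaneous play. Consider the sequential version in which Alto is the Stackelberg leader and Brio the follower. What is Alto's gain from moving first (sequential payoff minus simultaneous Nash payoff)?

Backward induction with Alto moving first.
- Small: Brio compares 12, 5, 4, 1, 3 and picks S1; Alto would get 4.
- Medium: Brio compares 5, 12, 10, 6, 6 and picks S2; Alto would get 6.
- Large: Brio compares 11, 8, 10, 0, 7 and picks S1; Alto would get 0.
Maximizing over 4, 6, 0, Alto chooses Medium. Subgame-perfect outcome: (Medium, S2) with payoffs (6, 12).
Under simultaneous play:
Alto's best replies: S1→Small; S2→Large; S3→Small; S4→Small; S5→Small.
Brio's best replies: Small→S1; Medium→S2; Large→S1.
The unique mutual best reply is (Small, S1), giving (4, 12).
Alto's commitment gain: 6 − 4 = 2.

2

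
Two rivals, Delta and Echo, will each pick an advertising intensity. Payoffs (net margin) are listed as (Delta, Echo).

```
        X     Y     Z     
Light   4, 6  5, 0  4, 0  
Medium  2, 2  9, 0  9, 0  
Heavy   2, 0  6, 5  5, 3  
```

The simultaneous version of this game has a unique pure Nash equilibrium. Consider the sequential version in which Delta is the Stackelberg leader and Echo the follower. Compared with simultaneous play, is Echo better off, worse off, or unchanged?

Backward induction with Delta moving first.
- Light → Echo plays X (best of 6, 0, 0); Delta gets 4.
- Medium → Echo plays X (best of 2, 0, 0); Delta gets 2.
- Heavy → Echo plays Y (best of 0, 5, 3); Delta gets 6.
Among 4, 2, 6, the best is 6 at Heavy. Subgame-perfect outcome: (Heavy, Y) with payoffs (6, 5).
Under simultaneous play:
Delta's best replies: X→Light; Y→Medium; Z→Medium.
Echo's best replies: Light→X; Medium→X; Heavy→Y.
The unique mutual best reply is (Light, X), giving (4, 6).
Echo earns 5 sequentially versus 6 at the Nash outcome: worse off.

worse off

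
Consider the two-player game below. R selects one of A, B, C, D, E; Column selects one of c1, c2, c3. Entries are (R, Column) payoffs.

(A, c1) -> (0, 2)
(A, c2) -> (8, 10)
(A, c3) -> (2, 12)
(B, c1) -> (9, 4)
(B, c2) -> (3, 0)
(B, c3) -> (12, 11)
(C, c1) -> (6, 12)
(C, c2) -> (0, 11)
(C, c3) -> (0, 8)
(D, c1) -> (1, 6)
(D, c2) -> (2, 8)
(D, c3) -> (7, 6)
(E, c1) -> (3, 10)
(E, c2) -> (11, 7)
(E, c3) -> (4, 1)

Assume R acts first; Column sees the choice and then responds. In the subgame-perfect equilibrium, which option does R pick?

Solve by backward induction (R leads).
- A: BR = c3, leader payoff 2.
- B: BR = c3, leader payoff 12.
- C: BR = c1, leader payoff 6.
- D: BR = c2, leader payoff 2.
- E: BR = c1, leader payoff 3.
Maximizing over 2, 12, 6, 2, 3, R chooses B. Subgame-perfect outcome: (B, c3) with payoffs (12, 11).

B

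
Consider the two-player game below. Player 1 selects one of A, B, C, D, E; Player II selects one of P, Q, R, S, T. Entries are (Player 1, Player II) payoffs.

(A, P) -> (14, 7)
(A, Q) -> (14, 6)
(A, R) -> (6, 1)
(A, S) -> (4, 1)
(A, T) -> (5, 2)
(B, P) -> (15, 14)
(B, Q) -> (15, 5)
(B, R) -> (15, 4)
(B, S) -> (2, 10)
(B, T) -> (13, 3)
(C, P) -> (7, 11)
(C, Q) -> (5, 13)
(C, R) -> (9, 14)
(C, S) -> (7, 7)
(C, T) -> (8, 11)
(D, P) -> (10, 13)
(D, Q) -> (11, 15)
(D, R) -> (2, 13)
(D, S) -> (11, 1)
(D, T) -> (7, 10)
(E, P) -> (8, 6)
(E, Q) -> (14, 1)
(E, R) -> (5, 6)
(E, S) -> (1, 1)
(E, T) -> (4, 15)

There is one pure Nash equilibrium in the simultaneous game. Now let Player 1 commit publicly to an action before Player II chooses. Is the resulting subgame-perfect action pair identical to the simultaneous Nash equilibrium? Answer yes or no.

Player II best-responds to each possible Player 1 move:
- A → Player II plays P (best of 7, 6, 1, 1, 2); Player 1 gets 14.
- B → Player II plays P (best of 14, 5, 4, 10, 3); Player 1 gets 15.
- C → Player II plays R (best of 11, 13, 14, 7, 11); Player 1 gets 9.
- D → Player II plays Q (best of 13, 15, 13, 1, 10); Player 1 gets 11.
- E → Player II plays T (best of 6, 1, 6, 1, 15); Player 1 gets 4.
Among 14, 15, 9, 11, 4, the best is 15 at B. Subgame-perfect outcome: (B, P) with payoffs (15, 14).
Under simultaneous play:
Player 1's best replies: P→B; Q→B; R→B; S→D; T→B.
Player II's best replies: A→P; B→P; C→R; D→Q; E→T.
The unique mutual best reply is (B, P), giving (15, 14).
Sequential outcome (B, P) coincides with the Nash profile (B, P).

yes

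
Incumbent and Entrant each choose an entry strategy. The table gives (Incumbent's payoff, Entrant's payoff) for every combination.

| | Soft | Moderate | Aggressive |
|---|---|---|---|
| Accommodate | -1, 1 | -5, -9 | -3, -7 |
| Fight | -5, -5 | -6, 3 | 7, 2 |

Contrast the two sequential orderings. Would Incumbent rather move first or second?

second

If Incumbent leads: Entrant's best replies are Accommodate→Soft, Fight→Moderate; Incumbent's induced payoffs -1, -6; outcome (Accommodate, Soft), payoffs (-1, 1).
If Entrant leads: Incumbent's best replies are Soft→Accommodate, Moderate→Accommodate, Aggressive→Fight; Entrant's induced payoffs 1, -9, 2; outcome (Fight, Aggressive), payoffs (7, 2).
Incumbent gets -1 moving first and 7 moving second, so Incumbent prefers to move second.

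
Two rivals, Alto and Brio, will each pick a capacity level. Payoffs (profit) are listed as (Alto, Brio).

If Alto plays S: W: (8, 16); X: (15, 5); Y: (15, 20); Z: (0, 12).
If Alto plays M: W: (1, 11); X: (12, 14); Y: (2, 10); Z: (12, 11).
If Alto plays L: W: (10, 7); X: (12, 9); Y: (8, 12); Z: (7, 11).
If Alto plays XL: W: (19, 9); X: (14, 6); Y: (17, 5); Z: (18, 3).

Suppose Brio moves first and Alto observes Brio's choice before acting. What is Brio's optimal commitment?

Backward induction with Brio moving first.
- W → Alto plays XL (best of 8, 1, 10, 19); Brio gets 9.
- X → Alto plays S (best of 15, 12, 12, 14); Brio gets 5.
- Y → Alto plays XL (best of 15, 2, 8, 17); Brio gets 5.
- Z → Alto plays XL (best of 0, 12, 7, 18); Brio gets 3.
Brio's induced payoffs are 9, 5, 5, 3, so Brio commits to W. Subgame-perfect outcome: (XL, W) with payoffs (19, 9).

W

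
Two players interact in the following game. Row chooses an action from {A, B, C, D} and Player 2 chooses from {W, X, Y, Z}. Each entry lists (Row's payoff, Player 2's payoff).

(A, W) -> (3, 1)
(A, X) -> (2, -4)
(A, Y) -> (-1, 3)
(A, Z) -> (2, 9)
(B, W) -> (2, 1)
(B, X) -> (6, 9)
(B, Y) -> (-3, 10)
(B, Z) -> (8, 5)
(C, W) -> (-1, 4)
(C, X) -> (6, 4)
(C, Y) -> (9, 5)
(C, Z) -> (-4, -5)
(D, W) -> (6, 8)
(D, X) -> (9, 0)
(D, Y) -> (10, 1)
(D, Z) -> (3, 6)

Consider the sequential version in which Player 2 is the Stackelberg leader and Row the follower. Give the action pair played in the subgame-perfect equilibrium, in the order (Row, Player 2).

Row best-responds to each possible Player 2 move:
- W → Row plays D (best of 3, 2, -1, 6); Player 2 gets 8.
- X → Row plays D (best of 2, 6, 6, 9); Player 2 gets 0.
- Y → Row plays D (best of -1, -3, 9, 10); Player 2 gets 1.
- Z → Row plays B (best of 2, 8, -4, 3); Player 2 gets 5.
Player 2's induced payoffs are 8, 0, 1, 5, so Player 2 commits to W. Subgame-perfect outcome: (D, W) with payoffs (6, 8).

(D, W)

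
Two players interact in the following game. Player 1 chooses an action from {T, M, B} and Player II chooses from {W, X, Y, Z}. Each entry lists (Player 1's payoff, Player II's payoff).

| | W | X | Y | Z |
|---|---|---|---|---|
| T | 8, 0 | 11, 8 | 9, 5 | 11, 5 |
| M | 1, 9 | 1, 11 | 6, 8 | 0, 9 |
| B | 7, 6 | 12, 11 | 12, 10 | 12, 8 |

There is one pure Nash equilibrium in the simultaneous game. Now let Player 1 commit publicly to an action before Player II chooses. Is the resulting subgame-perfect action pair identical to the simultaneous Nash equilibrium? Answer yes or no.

Player II best-responds to each possible Player 1 move:
- T → Player II plays X (best of 0, 8, 5, 5); Player 1 gets 11.
- M → Player II plays X (best of 9, 11, 8, 9); Player 1 gets 1.
- B → Player II plays X (best of 6, 11, 10, 8); Player 1 gets 12.
Player 1's induced payoffs are 11, 1, 12, so Player 1 commits to B. Subgame-perfect outcome: (B, X) with payoffs (12, 11).
For the simultaneous game, intersect best replies.
Player 1's best replies: W→T; X→B; Y→B; Z→B.
Player II's best replies: T→X; M→X; B→X.
Only (B, X) has each player best-responding; Nash payoffs (12, 11).
Sequential outcome (B, X) coincides with the Nash profile (B, X).

yes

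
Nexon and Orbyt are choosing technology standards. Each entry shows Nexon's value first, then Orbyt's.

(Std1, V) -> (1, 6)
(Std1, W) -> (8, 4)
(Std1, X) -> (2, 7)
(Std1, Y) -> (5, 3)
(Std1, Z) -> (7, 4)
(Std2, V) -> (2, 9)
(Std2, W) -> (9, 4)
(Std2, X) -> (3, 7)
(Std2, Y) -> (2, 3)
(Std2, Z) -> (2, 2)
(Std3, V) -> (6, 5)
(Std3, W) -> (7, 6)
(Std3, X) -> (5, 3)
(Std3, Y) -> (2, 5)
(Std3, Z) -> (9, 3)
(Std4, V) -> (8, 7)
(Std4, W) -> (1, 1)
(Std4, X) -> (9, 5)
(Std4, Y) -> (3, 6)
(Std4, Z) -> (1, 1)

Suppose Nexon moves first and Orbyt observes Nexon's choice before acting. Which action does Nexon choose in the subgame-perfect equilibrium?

Std4

Solve by backward induction (Nexon leads).
- Std1: Orbyt compares 6, 4, 7, 3, 4 and picks X; Nexon would get 2.
- Std2: Orbyt compares 9, 4, 7, 3, 2 and picks V; Nexon would get 2.
- Std3: Orbyt compares 5, 6, 3, 5, 3 and picks W; Nexon would get 7.
- Std4: Orbyt compares 7, 1, 5, 6, 1 and picks V; Nexon would get 8.
Nexon's induced payoffs are 2, 2, 7, 8, so Nexon commits to Std4. Subgame-perfect outcome: (Std4, V) with payoffs (8, 7).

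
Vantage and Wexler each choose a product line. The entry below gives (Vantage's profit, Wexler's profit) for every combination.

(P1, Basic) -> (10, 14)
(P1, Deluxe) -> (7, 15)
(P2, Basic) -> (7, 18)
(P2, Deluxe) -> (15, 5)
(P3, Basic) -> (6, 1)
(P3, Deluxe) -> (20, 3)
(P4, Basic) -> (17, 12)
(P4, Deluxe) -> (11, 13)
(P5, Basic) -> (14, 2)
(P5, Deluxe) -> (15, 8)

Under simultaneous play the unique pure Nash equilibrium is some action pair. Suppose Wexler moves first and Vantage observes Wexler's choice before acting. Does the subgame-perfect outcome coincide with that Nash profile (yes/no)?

no

Solve by backward induction (Wexler leads).
- Basic: BR = P4, leader payoff 12.
- Deluxe: BR = P3, leader payoff 3.
Wexler's induced payoffs are 12, 3, so Wexler commits to Basic. Subgame-perfect outcome: (P4, Basic) with payoffs (17, 12).
Now find the simultaneous Nash equilibrium.
Vantage's best replies: Basic→P4; Deluxe→P3.
Wexler's best replies: P1→Deluxe; P2→Basic; P3→Deluxe; P4→Deluxe; P5→Deluxe.
The unique mutual best reply is (P3, Deluxe), giving (20, 3).
Sequential outcome (P4, Basic) differs from the Nash profile (P3, Deluxe).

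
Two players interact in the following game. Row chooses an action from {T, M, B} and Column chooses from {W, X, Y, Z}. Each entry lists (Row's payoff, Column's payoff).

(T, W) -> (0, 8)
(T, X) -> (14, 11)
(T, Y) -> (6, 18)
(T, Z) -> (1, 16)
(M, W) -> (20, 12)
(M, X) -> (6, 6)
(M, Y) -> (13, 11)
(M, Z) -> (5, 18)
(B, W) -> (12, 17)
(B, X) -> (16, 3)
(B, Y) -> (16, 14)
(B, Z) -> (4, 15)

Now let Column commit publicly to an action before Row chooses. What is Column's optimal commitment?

Solve by backward induction (Column leads).
- W → Row plays M (best of 0, 20, 12); Column gets 12.
- X → Row plays B (best of 14, 6, 16); Column gets 3.
- Y → Row plays B (best of 6, 13, 16); Column gets 14.
- Z → Row plays M (best of 1, 5, 4); Column gets 18.
Among 12, 3, 14, 18, the best is 18 at Z. Subgame-perfect outcome: (M, Z) with payoffs (5, 18).

Z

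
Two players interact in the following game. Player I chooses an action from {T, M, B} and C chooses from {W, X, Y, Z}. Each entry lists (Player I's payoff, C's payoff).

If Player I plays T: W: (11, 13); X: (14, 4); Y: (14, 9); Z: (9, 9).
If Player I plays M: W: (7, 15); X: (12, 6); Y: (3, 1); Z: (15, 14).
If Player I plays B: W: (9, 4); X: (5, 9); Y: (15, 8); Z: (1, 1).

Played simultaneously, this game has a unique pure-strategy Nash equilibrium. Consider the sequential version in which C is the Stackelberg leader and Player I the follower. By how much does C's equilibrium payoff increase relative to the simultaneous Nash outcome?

1

Player I best-responds to each possible C move:
- W → Player I plays T (best of 11, 7, 9); C gets 13.
- X → Player I plays T (best of 14, 12, 5); C gets 4.
- Y → Player I plays B (best of 14, 3, 15); C gets 8.
- Z → Player I plays M (best of 9, 15, 1); C gets 14.
Maximizing over 13, 4, 8, 14, C chooses Z. Subgame-perfect outcome: (M, Z) with payoffs (15, 14).
For the simultaneous game, intersect best replies.
Player I's best replies: W→T; X→T; Y→B; Z→M.
C's best replies: T→W; M→W; B→X.
Only (T, W) has each player best-responding; Nash payoffs (11, 13).
C's commitment gain: 14 − 13 = 1.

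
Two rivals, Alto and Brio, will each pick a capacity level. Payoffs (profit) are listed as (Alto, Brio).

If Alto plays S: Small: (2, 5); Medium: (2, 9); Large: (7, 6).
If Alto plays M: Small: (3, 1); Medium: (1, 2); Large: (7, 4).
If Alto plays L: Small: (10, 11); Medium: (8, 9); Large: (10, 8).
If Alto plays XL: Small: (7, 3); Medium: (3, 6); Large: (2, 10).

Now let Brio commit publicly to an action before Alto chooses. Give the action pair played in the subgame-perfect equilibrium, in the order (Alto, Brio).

Work backward from Alto's decision.
- Small: Alto compares 2, 3, 10, 7 and picks L; Brio would get 11.
- Medium: Alto compares 2, 1, 8, 3 and picks L; Brio would get 9.
- Large: Alto compares 7, 7, 10, 2 and picks L; Brio would get 8.
Among 11, 9, 8, the best is 11 at Small. Subgame-perfect outcome: (L, Small) with payoffs (10, 11).

(L, Small)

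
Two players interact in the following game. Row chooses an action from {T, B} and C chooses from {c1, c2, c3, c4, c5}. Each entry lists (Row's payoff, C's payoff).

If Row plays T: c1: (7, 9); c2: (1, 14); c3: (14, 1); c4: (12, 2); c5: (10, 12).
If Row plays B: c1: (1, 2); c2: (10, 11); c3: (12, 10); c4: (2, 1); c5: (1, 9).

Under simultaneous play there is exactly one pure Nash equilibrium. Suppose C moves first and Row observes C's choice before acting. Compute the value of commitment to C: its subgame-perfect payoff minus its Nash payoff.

1

Solve by backward induction (C leads).
- c1 → Row plays T (best of 7, 1); C gets 9.
- c2 → Row plays B (best of 1, 10); C gets 11.
- c3 → Row plays T (best of 14, 12); C gets 1.
- c4 → Row plays T (best of 12, 2); C gets 2.
- c5 → Row plays T (best of 10, 1); C gets 12.
C's induced payoffs are 9, 11, 1, 2, 12, so C commits to c5. Subgame-perfect outcome: (T, c5) with payoffs (10, 12).
Now find the simultaneous Nash equilibrium.
Row's best replies: c1→T; c2→B; c3→T; c4→T; c5→T.
C's best replies: T→c2; B→c2.
Only (B, c2) has each player best-responding; Nash payoffs (10, 11).
C's commitment gain: 12 − 11 = 1.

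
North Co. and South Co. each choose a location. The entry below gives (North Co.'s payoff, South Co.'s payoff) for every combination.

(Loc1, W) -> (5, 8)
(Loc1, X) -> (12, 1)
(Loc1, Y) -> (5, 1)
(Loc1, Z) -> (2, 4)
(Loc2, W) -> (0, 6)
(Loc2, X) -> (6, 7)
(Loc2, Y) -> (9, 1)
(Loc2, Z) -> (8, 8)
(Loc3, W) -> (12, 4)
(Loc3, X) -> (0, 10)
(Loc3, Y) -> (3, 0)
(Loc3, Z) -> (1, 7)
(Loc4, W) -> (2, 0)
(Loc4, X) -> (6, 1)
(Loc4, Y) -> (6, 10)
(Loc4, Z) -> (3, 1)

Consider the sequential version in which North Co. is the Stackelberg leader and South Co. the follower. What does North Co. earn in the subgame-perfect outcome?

8

Backward induction with North Co. moving first.
- Loc1: BR = W, leader payoff 5.
- Loc2: BR = Z, leader payoff 8.
- Loc3: BR = X, leader payoff 0.
- Loc4: BR = Y, leader payoff 6.
North Co.'s induced payoffs are 5, 8, 0, 6, so North Co. commits to Loc2. Subgame-perfect outcome: (Loc2, Z) with payoffs (8, 8).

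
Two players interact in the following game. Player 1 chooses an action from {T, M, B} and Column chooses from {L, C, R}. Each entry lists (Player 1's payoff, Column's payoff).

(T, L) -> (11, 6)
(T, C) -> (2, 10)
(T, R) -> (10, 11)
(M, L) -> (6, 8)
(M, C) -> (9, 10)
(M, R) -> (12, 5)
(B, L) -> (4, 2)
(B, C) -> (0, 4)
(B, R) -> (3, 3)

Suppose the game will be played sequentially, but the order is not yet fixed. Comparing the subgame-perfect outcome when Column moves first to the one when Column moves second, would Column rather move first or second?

If Player 1 leads: Column's best replies are T→R, M→C, B→C; Player 1's induced payoffs 10, 9, 0; outcome (T, R), payoffs (10, 11).
If Column leads: Player 1's best replies are L→T, C→M, R→M; Column's induced payoffs 6, 10, 5; outcome (M, C), payoffs (9, 10).
Column gets 10 moving first and 11 moving second, so Column prefers to move second.

second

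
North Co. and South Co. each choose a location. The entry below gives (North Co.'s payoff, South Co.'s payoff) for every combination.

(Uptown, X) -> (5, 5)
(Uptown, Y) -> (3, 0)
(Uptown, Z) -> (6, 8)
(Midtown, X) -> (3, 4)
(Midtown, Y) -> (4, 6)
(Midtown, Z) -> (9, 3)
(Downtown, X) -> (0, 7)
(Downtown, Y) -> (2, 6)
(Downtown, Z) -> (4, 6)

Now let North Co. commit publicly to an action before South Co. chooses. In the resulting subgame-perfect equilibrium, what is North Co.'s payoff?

6

Backward induction with North Co. moving first.
- Uptown → South Co. plays Z (best of 5, 0, 8); North Co. gets 6.
- Midtown → South Co. plays Y (best of 4, 6, 3); North Co. gets 4.
- Downtown → South Co. plays X (best of 7, 6, 6); North Co. gets 0.
North Co.'s induced payoffs are 6, 4, 0, so North Co. commits to Uptown. Subgame-perfect outcome: (Uptown, Z) with payoffs (6, 8).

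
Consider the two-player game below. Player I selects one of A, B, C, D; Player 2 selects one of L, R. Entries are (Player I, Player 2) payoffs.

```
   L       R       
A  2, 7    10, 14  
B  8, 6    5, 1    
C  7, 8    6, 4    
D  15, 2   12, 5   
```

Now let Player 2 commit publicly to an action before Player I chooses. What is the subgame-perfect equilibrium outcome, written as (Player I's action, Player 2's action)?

(D, R)

Backward induction with Player 2 moving first.
- L: BR = D, leader payoff 2.
- R: BR = D, leader payoff 5.
Maximizing over 2, 5, Player 2 chooses R. Subgame-perfect outcome: (D, R) with payoffs (12, 5).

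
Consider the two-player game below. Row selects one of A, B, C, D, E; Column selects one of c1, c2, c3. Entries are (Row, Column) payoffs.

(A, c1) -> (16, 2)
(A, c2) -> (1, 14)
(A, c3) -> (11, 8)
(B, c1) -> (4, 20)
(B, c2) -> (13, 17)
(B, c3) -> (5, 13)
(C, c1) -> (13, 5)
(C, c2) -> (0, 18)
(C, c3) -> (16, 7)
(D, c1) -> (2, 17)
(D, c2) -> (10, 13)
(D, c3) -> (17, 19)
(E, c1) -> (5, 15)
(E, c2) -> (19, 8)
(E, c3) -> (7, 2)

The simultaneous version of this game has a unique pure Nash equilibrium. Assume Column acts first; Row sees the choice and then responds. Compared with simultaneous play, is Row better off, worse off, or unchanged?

Row best-responds to each possible Column move:
- c1 → Row plays A (best of 16, 4, 13, 2, 5); Column gets 2.
- c2 → Row plays E (best of 1, 13, 0, 10, 19); Column gets 8.
- c3 → Row plays D (best of 11, 5, 16, 17, 7); Column gets 19.
Maximizing over 2, 8, 19, Column chooses c3. Subgame-perfect outcome: (D, c3) with payoffs (17, 19).
For the simultaneous game, intersect best replies.
Row's best replies: c1→A; c2→E; c3→D.
Column's best replies: A→c2; B→c1; C→c2; D→c3; E→c1.
The unique mutual best reply is (D, c3), giving (17, 19).
Row earns 17 sequentially versus 17 at the Nash outcome: unchanged.

unchanged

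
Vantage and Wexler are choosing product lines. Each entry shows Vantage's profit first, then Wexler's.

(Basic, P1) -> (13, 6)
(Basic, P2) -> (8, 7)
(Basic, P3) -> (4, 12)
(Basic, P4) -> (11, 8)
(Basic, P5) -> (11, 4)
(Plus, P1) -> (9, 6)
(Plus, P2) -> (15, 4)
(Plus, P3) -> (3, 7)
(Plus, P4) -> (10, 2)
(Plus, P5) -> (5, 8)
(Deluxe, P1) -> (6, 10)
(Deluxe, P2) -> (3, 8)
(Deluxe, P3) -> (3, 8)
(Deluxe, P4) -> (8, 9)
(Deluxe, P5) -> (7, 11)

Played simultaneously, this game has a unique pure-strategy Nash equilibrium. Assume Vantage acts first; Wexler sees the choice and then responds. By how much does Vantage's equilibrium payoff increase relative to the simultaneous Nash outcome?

3

Work backward from Wexler's decision.
- Basic → Wexler plays P3 (best of 6, 7, 12, 8, 4); Vantage gets 4.
- Plus → Wexler plays P5 (best of 6, 4, 7, 2, 8); Vantage gets 5.
- Deluxe → Wexler plays P5 (best of 10, 8, 8, 9, 11); Vantage gets 7.
Maximizing over 4, 5, 7, Vantage chooses Deluxe. Subgame-perfect outcome: (Deluxe, P5) with payoffs (7, 11).
Now find the simultaneous Nash equilibrium.
Vantage's best replies: P1→Basic; P2→Plus; P3→Basic; P4→Basic; P5→Basic.
Wexler's best replies: Basic→P3; Plus→P5; Deluxe→P5.
The unique mutual best reply is (Basic, P3), giving (4, 12).
Vantage's commitment gain: 7 − 4 = 3.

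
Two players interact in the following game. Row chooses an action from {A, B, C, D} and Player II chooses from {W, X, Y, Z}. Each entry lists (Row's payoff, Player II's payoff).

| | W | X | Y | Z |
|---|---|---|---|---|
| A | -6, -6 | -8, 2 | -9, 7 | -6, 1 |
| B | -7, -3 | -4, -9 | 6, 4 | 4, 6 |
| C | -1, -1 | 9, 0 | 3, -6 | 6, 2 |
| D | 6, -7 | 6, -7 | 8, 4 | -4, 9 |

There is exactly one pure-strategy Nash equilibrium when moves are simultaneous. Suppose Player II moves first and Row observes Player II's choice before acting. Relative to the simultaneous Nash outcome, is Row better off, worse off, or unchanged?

Solve by backward induction (Player II leads).
- W → Row plays D (best of -6, -7, -1, 6); Player II gets -7.
- X → Row plays C (best of -8, -4, 9, 6); Player II gets 0.
- Y → Row plays D (best of -9, 6, 3, 8); Player II gets 4.
- Z → Row plays C (best of -6, 4, 6, -4); Player II gets 2.
Player II's induced payoffs are -7, 0, 4, 2, so Player II commits to Y. Subgame-perfect outcome: (D, Y) with payoffs (8, 4).
For the simultaneous game, intersect best replies.
Row's best replies: W→D; X→C; Y→D; Z→C.
Player II's best replies: A→Y; B→Z; C→Z; D→Z.
The unique mutual best reply is (C, Z), giving (6, 2).
Row earns 8 sequentially versus 6 at the Nash outcome: better off.

better off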